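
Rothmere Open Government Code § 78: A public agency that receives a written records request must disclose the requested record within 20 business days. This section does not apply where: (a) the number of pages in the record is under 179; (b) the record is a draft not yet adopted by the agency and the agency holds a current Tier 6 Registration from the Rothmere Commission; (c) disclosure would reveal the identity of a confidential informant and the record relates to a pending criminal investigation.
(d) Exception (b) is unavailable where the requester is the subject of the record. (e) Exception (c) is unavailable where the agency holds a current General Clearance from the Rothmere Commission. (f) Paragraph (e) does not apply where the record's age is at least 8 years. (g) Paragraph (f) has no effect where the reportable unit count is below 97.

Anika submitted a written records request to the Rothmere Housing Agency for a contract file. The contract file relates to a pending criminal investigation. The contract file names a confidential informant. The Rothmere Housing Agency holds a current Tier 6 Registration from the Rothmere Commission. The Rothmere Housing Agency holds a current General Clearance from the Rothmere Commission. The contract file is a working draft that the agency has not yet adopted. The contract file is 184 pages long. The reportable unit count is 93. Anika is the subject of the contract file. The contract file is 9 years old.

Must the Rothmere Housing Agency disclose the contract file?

Exception (a) fails — the number of pages in the record is 184, not under 179.
All of (b)'s requirements are met (the contract file is an unadopted draft; a current Tier 6 Registration is held). But applying paragraph (d): (d) operates against (b): Anika is the subject of the contract file. So (b) is unavailable.
Exception (c): the contract file names a confidential informant; the contract file relates to a pending investigation — every condition holds. However, paragraphs (e)–(g) must be considered: (e) operates against (c): a current General Clearance is held. (f) is triggered (the record's age is 9 years, meeting the 8 years threshold), but is itself disapplied by (g): (g) operates against (f): the reportable unit count is 93, below the 97 limit. So (c) is unavailable.
No exception displaces § 78.

Yes — the Rothmere Housing Agency must disclose the contract file.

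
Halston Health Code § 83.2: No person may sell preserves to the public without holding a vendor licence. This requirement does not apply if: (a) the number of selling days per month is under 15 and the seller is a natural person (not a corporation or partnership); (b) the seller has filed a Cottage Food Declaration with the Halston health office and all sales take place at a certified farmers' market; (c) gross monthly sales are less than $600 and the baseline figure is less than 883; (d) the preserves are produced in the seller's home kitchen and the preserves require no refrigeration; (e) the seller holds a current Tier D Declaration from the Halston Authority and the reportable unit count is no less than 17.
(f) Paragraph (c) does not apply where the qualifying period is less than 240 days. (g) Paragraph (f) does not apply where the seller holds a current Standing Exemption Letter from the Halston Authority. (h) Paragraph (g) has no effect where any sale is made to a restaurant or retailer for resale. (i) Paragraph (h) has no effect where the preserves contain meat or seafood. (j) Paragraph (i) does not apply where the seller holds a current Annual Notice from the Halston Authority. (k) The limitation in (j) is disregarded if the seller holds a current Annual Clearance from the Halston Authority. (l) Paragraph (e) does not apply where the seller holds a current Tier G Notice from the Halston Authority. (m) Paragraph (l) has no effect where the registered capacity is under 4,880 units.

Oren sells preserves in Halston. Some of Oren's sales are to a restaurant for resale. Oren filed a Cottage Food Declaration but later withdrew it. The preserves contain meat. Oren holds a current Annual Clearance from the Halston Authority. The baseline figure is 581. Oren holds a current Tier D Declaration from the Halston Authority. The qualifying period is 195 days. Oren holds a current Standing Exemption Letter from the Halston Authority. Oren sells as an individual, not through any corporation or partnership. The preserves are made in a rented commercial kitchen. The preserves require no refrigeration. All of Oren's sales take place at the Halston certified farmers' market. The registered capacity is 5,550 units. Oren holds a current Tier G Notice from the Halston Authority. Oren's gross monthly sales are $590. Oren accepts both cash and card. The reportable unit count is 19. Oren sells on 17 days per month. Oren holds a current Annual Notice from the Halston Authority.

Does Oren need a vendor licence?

No — exception (c) applies; Oren is not required to hold a vendor licence.

Exception (a) does not apply: the number of selling days per month is 17, not under 15.
Exception (b) does not apply: the Cottage Food Declaration was withdrawn.
Exception (c): gross monthly sales are $590, less than the $600 limit; the baseline figure is 581, less than the 883 limit — every condition holds. Applying paragraphs (f)–(k): (f) is triggered (the qualifying period is 195 days, less than the 240 days limit), but is overridden by (g): (g) operates — a current Standing Exemption Letter is held. (h) would limit (g) — some sales are to a restaurant for resale — but (i) sets (h) aside: (i) is engaged — the preserves contain meat. (j) would limit (i) — a current Annual Notice is held — but (k) sets (j) aside: (k) is triggered — a current Annual Clearance is held. (c) remains available.
Exception (d) requires that the preserves are produced in the seller's home kitchen; but the preserves are made in a commercial kitchen, not a home kitchen, so (d) is unavailable.
Exception (e)'s conditions are all satisfied: a current Tier D Declaration is held; the reportable unit count is 19, meeting the 17 threshold. But: (l) operates against (e): a current Tier G Notice is held. (m) is not triggered (the registered capacity is 5,550 units, not under 4,880 units), so (l) stands. So (e) is unavailable.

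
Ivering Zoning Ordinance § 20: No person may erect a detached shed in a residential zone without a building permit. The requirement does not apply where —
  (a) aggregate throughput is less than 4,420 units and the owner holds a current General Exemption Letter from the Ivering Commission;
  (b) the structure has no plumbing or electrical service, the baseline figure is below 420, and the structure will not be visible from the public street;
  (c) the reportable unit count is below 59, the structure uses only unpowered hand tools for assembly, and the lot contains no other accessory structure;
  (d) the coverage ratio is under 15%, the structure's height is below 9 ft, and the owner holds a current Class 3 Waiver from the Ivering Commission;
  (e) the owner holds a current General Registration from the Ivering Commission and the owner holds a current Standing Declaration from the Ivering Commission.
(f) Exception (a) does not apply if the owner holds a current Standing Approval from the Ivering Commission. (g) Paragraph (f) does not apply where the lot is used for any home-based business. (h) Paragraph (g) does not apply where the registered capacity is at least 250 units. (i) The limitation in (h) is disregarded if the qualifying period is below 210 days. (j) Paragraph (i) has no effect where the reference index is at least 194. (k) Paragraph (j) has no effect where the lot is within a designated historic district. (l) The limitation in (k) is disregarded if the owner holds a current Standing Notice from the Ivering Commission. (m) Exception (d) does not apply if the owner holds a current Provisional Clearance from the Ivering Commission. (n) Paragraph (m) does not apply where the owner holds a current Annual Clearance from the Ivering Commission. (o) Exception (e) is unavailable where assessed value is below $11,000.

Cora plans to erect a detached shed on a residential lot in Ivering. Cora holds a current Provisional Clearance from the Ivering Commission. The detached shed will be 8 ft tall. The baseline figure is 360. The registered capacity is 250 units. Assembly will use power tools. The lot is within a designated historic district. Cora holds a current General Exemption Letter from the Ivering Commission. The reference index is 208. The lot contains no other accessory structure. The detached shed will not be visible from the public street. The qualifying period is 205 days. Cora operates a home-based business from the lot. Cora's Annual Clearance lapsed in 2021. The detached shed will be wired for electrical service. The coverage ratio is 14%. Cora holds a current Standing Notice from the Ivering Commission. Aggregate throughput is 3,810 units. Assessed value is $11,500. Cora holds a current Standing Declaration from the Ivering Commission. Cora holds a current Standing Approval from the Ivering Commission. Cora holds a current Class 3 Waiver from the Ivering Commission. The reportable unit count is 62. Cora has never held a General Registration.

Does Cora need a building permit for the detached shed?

Yes — Cora must obtain a building permit.

Exception (a)'s conditions are all satisfied: aggregate throughput is 3,810 units, less than the 4,420 units limit; a current General Exemption Letter is held. But applying paragraphs (f)–(l): (f) operates against (a): a current Standing Approval is held. (g) would limit (f) — a home-based business operates on the lot — but (h) sets (g) aside: (h) is engaged — the registered capacity is 250 units, meeting the 250 units threshold. (i) would limit (h) — the qualifying period is 205 days, below the 210 days limit — but (j) sets (i) aside: (j) operates against (i): the reference index is 208, meeting the 194 threshold. (k) would limit (j) — the lot is in a historic district — but (l) sets (k) aside: (l) is triggered — a current Standing Notice is held. Exception (a) does not apply.
Exception (b) does not apply: electrical service is planned.
Exception (c) requires that the reportable unit count is below 59; but the reportable unit count is 62, not below 59, so (c) is unavailable.
Exception (d)'s conditions are all satisfied: the coverage ratio is 14%, under the 15% limit; the structure's height is 8 ft, below the 9 ft limit; a current Class 3 Waiver is held. However, paragraphs (m)–(n) must be considered: (m) operates — a current Provisional Clearance is held. (n) is inapplicable (there is no Annual Clearance in force), so (m) stands. Exception (d) does not apply.
Exception (e) does not apply: there is no General Registration in force.
No exception displaces § 20.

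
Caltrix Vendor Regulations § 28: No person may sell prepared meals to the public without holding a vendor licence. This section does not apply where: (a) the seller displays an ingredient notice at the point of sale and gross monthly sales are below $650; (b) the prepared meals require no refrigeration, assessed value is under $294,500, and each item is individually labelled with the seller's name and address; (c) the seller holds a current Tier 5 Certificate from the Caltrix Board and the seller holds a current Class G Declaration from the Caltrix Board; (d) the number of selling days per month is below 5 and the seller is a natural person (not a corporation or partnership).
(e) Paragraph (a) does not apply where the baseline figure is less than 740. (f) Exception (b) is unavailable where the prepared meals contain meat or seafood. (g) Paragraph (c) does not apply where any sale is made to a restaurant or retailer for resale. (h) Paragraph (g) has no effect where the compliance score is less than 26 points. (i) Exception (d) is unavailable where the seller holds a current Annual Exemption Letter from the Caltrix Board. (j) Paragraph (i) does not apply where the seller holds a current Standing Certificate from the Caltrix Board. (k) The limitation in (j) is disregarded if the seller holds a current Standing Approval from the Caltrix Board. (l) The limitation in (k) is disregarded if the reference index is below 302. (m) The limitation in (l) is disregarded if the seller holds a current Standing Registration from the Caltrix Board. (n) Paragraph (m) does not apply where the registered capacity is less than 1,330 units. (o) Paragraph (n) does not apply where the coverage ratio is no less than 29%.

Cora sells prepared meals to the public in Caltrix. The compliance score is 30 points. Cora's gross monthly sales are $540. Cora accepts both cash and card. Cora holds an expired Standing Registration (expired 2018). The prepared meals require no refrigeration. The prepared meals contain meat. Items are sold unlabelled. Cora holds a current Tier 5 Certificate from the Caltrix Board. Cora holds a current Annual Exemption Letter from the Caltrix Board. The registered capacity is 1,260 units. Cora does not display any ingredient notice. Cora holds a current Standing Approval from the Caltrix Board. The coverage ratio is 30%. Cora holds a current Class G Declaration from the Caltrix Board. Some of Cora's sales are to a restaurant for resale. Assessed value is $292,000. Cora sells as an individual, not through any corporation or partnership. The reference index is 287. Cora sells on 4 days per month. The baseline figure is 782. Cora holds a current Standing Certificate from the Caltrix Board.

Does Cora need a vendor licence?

No — exception (d) applies; Cora is not required to hold a vendor licence.

Exception (a) requires that the seller displays an ingredient notice at the point of sale; but no ingredient notice is displayed, so (a) is unavailable.
Exception (b) does not apply: items are sold unlabelled.
Exception (c)'s conditions are all satisfied: a current Tier 5 Certificate is held; a current Class G Declaration is held. But applying paragraphs (g)–(h): (g) operates against (c): some sales are to a restaurant for resale. (h) is not engaged (the compliance score is 30 points, not less than 26 points), so (g) stands. So (c) is unavailable.
All of (d)'s requirements are met (the number of selling days per month is 4, below the 5 limit; the seller is a natural person). Considering the limiting provisions: (i) would limit (d) — a current Annual Exemption Letter is held — but (j) sets (i) aside: (j) applies — a current Standing Certificate is held. (k) would limit (j) — a current Standing Approval is held — but (l) sets (k) aside: (l) applies — the reference index is 287, below the 302 limit. (m) is not engaged (there is no Standing Registration in force), so (l) stands. Exception (d) stands.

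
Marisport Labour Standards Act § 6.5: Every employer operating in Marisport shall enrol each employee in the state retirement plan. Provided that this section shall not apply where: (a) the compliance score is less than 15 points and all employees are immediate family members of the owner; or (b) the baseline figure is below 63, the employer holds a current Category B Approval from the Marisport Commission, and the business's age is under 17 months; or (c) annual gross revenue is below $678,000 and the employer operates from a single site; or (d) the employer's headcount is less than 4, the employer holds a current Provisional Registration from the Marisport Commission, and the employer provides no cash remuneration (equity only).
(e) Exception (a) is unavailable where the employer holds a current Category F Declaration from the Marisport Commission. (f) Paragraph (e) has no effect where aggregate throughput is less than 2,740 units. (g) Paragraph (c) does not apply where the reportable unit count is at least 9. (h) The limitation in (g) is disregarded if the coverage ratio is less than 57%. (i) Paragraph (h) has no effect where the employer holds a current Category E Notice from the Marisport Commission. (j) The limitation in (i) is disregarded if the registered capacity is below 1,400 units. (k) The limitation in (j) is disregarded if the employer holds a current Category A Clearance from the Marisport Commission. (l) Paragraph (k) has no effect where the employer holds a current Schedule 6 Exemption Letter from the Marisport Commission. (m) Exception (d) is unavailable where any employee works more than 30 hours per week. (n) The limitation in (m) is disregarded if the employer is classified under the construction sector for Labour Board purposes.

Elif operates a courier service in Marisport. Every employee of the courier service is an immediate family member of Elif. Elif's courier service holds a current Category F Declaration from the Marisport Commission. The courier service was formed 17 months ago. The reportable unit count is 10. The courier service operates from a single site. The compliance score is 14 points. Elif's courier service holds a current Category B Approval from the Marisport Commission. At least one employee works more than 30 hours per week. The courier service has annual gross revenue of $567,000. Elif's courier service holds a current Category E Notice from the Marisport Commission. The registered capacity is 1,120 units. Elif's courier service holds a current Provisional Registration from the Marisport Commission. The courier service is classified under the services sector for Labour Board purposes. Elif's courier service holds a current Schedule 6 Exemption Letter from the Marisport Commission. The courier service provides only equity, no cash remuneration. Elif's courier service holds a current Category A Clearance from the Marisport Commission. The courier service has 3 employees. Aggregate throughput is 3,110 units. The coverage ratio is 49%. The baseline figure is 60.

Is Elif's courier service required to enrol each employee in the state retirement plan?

No — exception (c) applies; Elif's courier service is not required to enrol each employee in the state retirement plan.

Exception (a) is satisfied on its face — the compliance score is 14 points, less than the 15 points limit; every employee is an immediate family member. But applying paragraphs (e)–(f): (e) is engaged — a current Category F Declaration is held. (f), which would lift (e), does not operate here — aggregate throughput is 3,110 units, not less than 2,740 units. So (a) is unavailable.
Exception (b) fails — the business's age is 17 months, not under 17 months.
Exception (c)'s conditions are all satisfied: annual gross revenue is $567,000, below the $678,000 limit; the employer operates from a single site. Under paragraphs (g)–(l): (g) is triggered (the reportable unit count is 10, meeting the 9 threshold), but is displaced by (h): (h) is triggered — the coverage ratio is 49%, less than the 57% limit. (i) would limit (h) — a current Category E Notice is held — but (j) sets (i) aside: (j) is engaged — the registered capacity is 1,120 units, below the 1,400 units limit. (k) applies (a current Category A Clearance is held), but yields to (l): (l) operates against (k): a current Schedule 6 Exemption Letter is held. So (c) applies.
All of (d)'s requirements are met (the employer's headcount is 3, less than the 4 limit; a current Provisional Registration is held; remuneration is equity-only). But: (m) is triggered — at least one employee exceeds 30 hours/week. (n), which would lift (m), is inapplicable — the courier service is classified under the services sector. (d) is therefore removed.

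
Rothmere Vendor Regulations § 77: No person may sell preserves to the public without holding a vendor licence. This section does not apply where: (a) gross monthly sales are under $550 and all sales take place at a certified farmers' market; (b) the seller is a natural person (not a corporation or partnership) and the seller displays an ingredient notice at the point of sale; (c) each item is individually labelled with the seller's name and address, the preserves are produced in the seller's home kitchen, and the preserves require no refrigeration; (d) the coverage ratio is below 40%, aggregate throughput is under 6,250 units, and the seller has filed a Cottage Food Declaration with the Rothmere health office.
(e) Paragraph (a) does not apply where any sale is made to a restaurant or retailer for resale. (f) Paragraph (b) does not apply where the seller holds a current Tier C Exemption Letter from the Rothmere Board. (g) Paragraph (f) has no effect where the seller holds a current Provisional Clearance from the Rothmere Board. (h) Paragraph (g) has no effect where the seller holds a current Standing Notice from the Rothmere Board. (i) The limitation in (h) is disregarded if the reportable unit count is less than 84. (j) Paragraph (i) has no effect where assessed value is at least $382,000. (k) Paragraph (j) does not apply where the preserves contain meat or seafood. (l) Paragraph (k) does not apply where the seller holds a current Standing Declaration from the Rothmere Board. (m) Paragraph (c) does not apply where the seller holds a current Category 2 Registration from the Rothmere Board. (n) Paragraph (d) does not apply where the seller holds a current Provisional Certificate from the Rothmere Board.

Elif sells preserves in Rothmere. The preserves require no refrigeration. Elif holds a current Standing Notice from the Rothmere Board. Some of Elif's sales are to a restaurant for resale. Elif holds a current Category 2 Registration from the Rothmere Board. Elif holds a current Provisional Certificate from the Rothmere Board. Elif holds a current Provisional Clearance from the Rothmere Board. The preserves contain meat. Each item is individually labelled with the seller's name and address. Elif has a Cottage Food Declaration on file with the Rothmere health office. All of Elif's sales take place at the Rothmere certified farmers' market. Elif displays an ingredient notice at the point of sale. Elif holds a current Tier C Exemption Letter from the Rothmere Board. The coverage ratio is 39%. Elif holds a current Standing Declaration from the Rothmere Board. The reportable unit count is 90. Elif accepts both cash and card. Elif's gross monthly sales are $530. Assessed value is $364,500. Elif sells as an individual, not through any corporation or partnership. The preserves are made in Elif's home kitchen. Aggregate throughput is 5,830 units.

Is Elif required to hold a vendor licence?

Yes — Elif must hold a vendor licence.

Exception (a): gross monthly sales are $530, under the $550 limit; all sales are at a certified farmers' market — every condition holds. But applying paragraph (e): (e) operates against (a): some sales are to a restaurant for resale. So (a) is unavailable.
All of (b)'s requirements are met (the seller is a natural person; an ingredient notice is displayed). Turning to paragraphs (f)–(l): (f) applies — a current Tier C Exemption Letter is held. (g) applies (a current Provisional Clearance is held), but yields to (h): (h) operates — a current Standing Notice is held. (i), which would lift (h), is inapplicable — the reportable unit count is 90, not less than 84. Exception (b) does not apply.
Exception (c): items are individually labelled; the preserves are home-kitchen produced; the preserves are shelf-stable — every condition holds. Turning to paragraph (m): (m) operates — a current Category 2 Registration is held. So (c) is unavailable.
Exception (d)'s conditions are all satisfied: the coverage ratio is 39%, below the 40% limit; aggregate throughput is 5,830 units, under the 6,250 units limit; a Cottage Food Declaration is on file. However, paragraph (n) must be considered: (n) is engaged — a current Provisional Certificate is held. Exception (d) does not apply.
Every exception is unavailable, so the rule governs.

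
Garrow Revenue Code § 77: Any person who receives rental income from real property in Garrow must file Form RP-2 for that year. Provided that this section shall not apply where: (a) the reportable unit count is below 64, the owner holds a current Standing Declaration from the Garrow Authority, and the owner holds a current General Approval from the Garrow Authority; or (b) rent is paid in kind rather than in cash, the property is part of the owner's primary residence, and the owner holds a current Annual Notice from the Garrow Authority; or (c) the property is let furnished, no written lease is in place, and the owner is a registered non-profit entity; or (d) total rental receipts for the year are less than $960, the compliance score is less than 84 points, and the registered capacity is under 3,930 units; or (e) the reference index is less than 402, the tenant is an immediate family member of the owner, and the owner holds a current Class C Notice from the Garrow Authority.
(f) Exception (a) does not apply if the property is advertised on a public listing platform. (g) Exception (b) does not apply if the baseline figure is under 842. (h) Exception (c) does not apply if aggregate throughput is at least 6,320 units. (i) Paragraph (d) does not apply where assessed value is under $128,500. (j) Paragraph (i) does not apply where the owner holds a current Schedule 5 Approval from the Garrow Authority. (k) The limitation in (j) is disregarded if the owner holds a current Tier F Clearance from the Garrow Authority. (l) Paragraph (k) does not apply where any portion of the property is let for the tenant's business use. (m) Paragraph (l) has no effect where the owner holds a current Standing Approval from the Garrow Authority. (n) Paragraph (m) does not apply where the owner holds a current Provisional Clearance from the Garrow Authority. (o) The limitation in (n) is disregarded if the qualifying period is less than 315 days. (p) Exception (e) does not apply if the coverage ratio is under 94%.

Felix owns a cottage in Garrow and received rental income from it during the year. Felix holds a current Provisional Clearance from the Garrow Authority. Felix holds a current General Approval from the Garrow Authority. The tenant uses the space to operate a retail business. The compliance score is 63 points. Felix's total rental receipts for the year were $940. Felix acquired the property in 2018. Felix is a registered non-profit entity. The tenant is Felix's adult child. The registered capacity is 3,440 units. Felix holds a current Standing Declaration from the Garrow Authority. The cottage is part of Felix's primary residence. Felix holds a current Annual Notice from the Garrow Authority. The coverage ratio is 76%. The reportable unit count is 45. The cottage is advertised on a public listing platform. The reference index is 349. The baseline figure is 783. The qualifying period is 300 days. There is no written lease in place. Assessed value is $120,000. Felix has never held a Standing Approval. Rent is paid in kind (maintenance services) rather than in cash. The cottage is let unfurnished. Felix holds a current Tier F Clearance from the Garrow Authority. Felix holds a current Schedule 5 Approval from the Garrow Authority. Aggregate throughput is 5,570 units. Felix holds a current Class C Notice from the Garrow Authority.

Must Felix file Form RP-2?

No — exception (d) applies; Felix is not required to file Form RP-2.

Exception (a)'s conditions are all satisfied: the reportable unit count is 45, below the 64 limit; a current Standing Declaration is held; a current General Approval is held. But applying paragraph (f): (f) is triggered — the property is publicly advertised. So (a) is unavailable.
Exception (b)'s conditions are all satisfied: rent is paid in kind; the cottage is part of the primary residence; a current Annual Notice is held. Turning to paragraph (g): (g) operates against (b): the baseline figure is 783, under the 842 limit. Exception (b) does not apply.
Exception (c) fails — the property is let unfurnished.
Exception (d) is satisfied on its face — total rental receipts for the year are $940, less than the $960 limit; the compliance score is 63 points, less than the 84 points limit; the registered capacity is 3,440 units, under the 3,930 units limit. Applying paragraphs (i)–(o): (i) would limit (d) — assessed value is $120,000, under the $128,500 limit — but (j) sets (i) aside: (j) applies — a current Schedule 5 Approval is held. (k) would limit (j) — a current Tier F Clearance is held — but (l) sets (k) aside: (l) operates against (k): the space is let for business use. (m), which would lift (l), is not triggered — no current Standing Approval is held. (d) remains available.
Exception (e) is satisfied on its face — the reference index is 349, less than the 402 limit; the tenant is an immediate family member; a current Class C Notice is held. But: (p) operates against (e): the coverage ratio is 76%, under the 94% limit. So (e) is unavailable.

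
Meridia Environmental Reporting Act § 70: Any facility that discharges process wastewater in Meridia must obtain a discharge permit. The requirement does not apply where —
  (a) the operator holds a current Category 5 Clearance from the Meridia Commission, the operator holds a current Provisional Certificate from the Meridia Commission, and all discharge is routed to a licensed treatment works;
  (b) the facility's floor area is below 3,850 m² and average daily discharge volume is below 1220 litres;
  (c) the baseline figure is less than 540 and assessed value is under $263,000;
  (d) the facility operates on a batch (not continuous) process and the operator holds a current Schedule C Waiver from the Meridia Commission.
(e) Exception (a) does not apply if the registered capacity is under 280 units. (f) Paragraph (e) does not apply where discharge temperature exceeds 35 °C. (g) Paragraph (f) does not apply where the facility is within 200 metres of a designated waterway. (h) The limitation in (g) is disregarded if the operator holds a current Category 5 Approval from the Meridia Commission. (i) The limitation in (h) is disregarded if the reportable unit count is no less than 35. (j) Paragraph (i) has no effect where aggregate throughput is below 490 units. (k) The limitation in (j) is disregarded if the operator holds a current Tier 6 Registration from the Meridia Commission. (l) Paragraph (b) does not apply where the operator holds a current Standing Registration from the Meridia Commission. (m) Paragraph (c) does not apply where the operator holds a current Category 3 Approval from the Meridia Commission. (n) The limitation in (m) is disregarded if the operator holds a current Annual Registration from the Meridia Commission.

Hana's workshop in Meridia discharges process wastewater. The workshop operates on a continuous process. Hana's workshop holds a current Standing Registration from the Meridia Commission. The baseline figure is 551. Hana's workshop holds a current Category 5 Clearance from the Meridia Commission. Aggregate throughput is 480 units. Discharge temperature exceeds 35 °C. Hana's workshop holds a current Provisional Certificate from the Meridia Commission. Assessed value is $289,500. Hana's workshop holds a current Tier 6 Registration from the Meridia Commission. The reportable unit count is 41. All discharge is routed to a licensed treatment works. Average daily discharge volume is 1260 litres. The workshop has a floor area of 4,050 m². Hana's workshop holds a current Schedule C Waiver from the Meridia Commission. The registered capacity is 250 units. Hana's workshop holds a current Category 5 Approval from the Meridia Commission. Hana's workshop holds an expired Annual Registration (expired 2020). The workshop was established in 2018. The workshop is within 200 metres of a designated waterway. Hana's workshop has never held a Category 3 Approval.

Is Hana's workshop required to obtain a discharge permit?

All of (a)'s requirements are met (a current Category 5 Clearance is held; a current Provisional Certificate is held; discharge is routed to a licensed treatment works). Turning to paragraphs (e)–(k): (e) applies — the registered capacity is 250 units, under the 280 units limit. (f) is triggered (discharge temperature exceeds 35 °C), but is overridden by (g): (g) is triggered — the workshop is within 200 m of a designated waterway. (h) would limit (g) — a current Category 5 Approval is held — but (i) sets (h) aside: (i) operates against (h): the reportable unit count is 41, meeting the 35 threshold. (j) would limit (i) — aggregate throughput is 480 units, below the 490 units limit — but (k) sets (j) aside: (k) is triggered — a current Tier 6 Registration is held. (a) is therefore removed.
Exception (b) requires that the facility's floor area is below 3,850 m²; but the facility's floor area is 4,050 m², not below 3,850 m², so (b) is unavailable.
Exception (c) does not apply: the baseline figure is 551, not less than 540.
Exception (d) does not apply: the facility operates on a continuous process.
No exception is made out. Hana's workshop falls within the general rule.

Yes — Hana's workshop must obtain a discharge permit.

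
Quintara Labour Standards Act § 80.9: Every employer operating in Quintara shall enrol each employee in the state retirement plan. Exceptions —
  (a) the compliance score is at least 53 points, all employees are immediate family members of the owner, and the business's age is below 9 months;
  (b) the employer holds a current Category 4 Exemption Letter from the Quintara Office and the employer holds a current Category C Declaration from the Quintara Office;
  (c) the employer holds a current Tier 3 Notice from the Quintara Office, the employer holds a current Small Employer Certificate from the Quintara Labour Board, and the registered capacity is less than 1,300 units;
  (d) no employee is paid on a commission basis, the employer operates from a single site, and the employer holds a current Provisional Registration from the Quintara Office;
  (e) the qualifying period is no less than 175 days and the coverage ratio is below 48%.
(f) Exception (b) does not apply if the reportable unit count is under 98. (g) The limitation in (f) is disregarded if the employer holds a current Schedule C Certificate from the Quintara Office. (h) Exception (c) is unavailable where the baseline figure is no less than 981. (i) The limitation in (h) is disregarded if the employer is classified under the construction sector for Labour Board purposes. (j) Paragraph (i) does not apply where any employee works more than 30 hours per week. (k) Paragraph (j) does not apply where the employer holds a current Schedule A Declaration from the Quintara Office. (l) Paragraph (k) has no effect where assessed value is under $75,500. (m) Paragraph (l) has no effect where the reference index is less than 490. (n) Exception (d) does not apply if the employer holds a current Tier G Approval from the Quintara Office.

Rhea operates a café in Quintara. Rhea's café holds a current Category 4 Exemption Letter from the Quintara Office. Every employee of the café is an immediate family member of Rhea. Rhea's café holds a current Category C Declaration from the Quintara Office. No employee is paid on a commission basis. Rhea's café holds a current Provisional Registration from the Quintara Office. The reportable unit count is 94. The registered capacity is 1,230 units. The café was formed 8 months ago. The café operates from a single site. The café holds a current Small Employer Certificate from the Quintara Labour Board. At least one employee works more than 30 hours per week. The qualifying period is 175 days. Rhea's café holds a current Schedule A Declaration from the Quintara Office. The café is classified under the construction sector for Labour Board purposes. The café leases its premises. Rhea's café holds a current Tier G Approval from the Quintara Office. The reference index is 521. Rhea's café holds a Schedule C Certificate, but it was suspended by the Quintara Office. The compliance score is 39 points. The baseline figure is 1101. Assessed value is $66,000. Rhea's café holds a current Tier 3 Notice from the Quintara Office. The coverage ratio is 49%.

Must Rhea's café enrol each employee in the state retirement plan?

Yes — Rhea's café must enrol each employee in the state retirement plan.

Exception (a) requires that the compliance score is at least 53 points; but the compliance score is 39 points, short of 53 points, so (a) is unavailable.
Exception (b): a current Category 4 Exemption Letter is held; a current Category C Declaration is held — every condition holds. But applying paragraphs (f)–(g): (f) operates against (b): the reportable unit count is 94, under the 98 limit. (g) is not triggered (no current Schedule C Certificate is held), so (f) stands. So (b) is unavailable.
Exception (c)'s conditions are all satisfied: a current Tier 3 Notice is held; a current Small Employer Certificate is held; the registered capacity is 1,230 units, less than the 1,300 units limit. But: (h) operates — the baseline figure is 1,101, meeting the 981 threshold. (i) would limit (h) — the café is classified under the construction sector — but (j) sets (i) aside: (j) operates — at least one employee exceeds 30 hours/week. (k) is triggered (a current Schedule A Declaration is held), but yields to (l): (l) applies — assessed value is $66,000, under the $75,500 limit. (m) is inapplicable (the reference index is 521, not less than 490), so (l) stands. Exception (c) does not apply.
All of (d)'s requirements are met (no employee is paid on commission; the employer operates from a single site; a current Provisional Registration is held). But applying paragraph (n): (n) operates against (d): a current Tier G Approval is held. So (d) is unavailable.
Exception (e) fails — the coverage ratio is 49%, not below 48%.
No exception is made out. Rhea's café falls within the general rule.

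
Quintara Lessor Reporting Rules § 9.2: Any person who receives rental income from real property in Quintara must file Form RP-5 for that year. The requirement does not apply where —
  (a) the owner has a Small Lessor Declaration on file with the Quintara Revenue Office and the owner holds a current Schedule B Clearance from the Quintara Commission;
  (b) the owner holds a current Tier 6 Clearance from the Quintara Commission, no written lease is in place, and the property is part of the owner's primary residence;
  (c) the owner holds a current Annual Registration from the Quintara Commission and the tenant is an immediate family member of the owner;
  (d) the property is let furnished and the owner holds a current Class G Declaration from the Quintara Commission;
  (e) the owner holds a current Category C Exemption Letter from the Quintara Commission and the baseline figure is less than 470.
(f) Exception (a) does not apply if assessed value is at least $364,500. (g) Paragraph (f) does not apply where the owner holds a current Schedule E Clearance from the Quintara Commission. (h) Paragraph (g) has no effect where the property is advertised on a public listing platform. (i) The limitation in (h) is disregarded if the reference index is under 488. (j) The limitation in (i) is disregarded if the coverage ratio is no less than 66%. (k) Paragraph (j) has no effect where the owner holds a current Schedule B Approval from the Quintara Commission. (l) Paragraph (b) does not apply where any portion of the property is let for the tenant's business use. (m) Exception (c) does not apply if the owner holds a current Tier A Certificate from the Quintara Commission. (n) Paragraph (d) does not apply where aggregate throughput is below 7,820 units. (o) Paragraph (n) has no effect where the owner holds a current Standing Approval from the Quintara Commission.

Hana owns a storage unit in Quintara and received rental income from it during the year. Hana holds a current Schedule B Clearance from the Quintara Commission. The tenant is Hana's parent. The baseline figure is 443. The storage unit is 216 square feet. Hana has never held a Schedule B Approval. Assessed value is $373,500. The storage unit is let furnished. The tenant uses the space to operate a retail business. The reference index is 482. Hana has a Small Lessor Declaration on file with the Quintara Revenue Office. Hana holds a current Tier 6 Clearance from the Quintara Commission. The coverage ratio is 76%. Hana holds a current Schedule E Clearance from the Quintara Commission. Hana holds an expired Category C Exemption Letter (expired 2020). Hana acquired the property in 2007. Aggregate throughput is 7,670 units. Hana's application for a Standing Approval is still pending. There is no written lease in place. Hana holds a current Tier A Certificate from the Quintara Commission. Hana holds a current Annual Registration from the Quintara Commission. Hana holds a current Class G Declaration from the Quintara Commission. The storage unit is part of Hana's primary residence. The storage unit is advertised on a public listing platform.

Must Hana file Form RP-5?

Yes — Hana must file Form RP-5.

Exception (a): a Small Lessor Declaration is on file; a current Schedule B Clearance is held — every condition holds. But: (f) applies — assessed value is $373,500, meeting the $364,500 threshold. (g) would limit (f) — a current Schedule E Clearance is held — but (h) sets (g) aside: (h) operates against (g): the property is publicly advertised. (i) would limit (h) — the reference index is 482, under the 488 limit — but (j) sets (i) aside: (j) operates against (i): the coverage ratio is 76%, meeting the 66% threshold. (k), which would lift (j), is inapplicable — the Schedule B Approval is not current. (a) is therefore removed.
Exception (b) is satisfied on its face — a current Tier 6 Clearance is held; there is no written lease; the storage unit is part of the primary residence. But applying paragraph (l): (l) is engaged — the space is let for business use. Exception (b) does not apply.
Exception (c) is satisfied on its face — a current Annual Registration is held; the tenant is an immediate family member. Turning to paragraph (m): (m) operates against (c): a current Tier A Certificate is held. Exception (c) does not apply.
Exception (d)'s conditions are all satisfied: the property is let furnished; a current Class G Declaration is held. However, paragraphs (n)–(o) must be considered: (n) applies — aggregate throughput is 7,670 units, below the 7,820 units limit. (o), which would lift (n), is inapplicable — no current Standing Approval is held. (d) is therefore removed.
Exception (e) does not apply: the Category C Exemption Letter is not current.
No exception displaces § 9.2.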